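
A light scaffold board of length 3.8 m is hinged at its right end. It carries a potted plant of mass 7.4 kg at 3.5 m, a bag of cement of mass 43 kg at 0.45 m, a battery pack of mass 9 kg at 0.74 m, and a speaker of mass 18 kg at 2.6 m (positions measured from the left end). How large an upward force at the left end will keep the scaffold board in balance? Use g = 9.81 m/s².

F ≈ 504 N

Take moments about the right end.
Potted plant: 7.4 × 9.81 = 72.59 N down at 3.5 m → arm 0.3 m, τ = 72.59 × 0.3 = 21.78 N·m counterclockwise.
Bag of cement: 43 × 9.81 = 421.8 N down at 0.45 m → arm 3.35 m, τ = 421.8 × 3.35 = 1413 N·m counterclockwise.
Battery pack: 9 × 9.81 = 88.29 N down at 0.74 m → arm 3.06 m, τ = 88.29 × 3.06 = 270.2 N·m counterclockwise.
Speaker: 18 × 9.81 = 176.6 N down at 2.6 m → arm 1.2 m, τ = 176.6 × 1.2 = 211.9 N·m counterclockwise.
Net moment of the loads = 1917 N·m counterclockwise.
The upward force F acts at the left end, arm 3.8 m, giving F × 3.8 clockwise.
Setting net torque to zero: F × 3.8 = 1917 → F = 1917 / 3.8 = 504 N.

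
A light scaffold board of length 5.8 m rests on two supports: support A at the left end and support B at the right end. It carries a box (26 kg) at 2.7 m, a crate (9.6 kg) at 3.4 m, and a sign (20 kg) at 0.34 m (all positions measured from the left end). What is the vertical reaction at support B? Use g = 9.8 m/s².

Take moments about support A.
Box: 26 × 9.8 = 254.8 N down at 2.7 m → arm 2.7 m, τ = 254.8 × 2.7 = 688 N·m clockwise.
Crate: 9.6 × 9.8 = 94.08 N down at 3.4 m → arm 3.4 m, τ = 94.08 × 3.4 = 319.9 N·m clockwise.
Sign: 20 × 9.8 = 196 N down at 0.34 m → arm 0.34 m, τ = 196 × 0.34 = 66.64 N·m clockwise.
Net load moment about support A = 1075 N·m clockwise.
Reaction R at support B is upward at 5.8 m, arm 5.8 m → moment R × 5.8 counterclockwise.
For rotational equilibrium, R × 5.8 = 1075, so R = 185 N.

R_B ≈ 185 N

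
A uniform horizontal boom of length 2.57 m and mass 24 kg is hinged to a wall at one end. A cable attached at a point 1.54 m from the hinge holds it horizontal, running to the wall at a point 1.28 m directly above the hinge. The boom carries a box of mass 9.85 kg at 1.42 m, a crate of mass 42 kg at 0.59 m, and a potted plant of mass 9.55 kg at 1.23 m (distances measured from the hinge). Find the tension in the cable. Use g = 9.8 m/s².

T ≈ 810 N

About the hinge:
Beam weight: 24 × 9.8 = 235.2 N down at 1.285 m → arm 1.285 m, τ = 235.2 × 1.285 = 302.2 N·m clockwise.
Box: 9.85 × 9.8 = 96.53 N down at 1.42 m → arm 1.42 m, τ = 96.53 × 1.42 = 137.1 N·m clockwise.
Crate: 42 × 9.8 = 411.6 N down at 0.59 m → arm 0.59 m, τ = 411.6 × 0.59 = 242.8 N·m clockwise.
Potted plant: 9.55 × 9.8 = 93.59 N down at 1.23 m → arm 1.23 m, τ = 93.59 × 1.23 = 115.1 N·m clockwise.
Total clockwise load moment = 797.2 N·m.
The cable tension T acts at 1.54 m; only its component perpendicular to the boom, T sinθ, produces torque. sinθ = h/√(h²+d²) = 1.28/√(1.28²+1.54²) = 0.6392.
For rotational equilibrium, T × 1.54 × 0.6392 = 797.2, so T = 797.2 / 0.9844 = 810 N.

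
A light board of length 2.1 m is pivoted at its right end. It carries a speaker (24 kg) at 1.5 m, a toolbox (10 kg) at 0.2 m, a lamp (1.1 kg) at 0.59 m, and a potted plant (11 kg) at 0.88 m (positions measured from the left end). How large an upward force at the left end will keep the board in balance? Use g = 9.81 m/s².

Taking torques about the right end:
Speaker: 24 × 9.81 = 235.4 N down at 1.5 m → arm 0.6 m, τ = 235.4 × 0.6 = 141.2 N·m counterclockwise.
Toolbox: 10 × 9.81 = 98.1 N down at 0.2 m → arm 1.9 m, τ = 98.1 × 1.9 = 186.4 N·m counterclockwise.
Lamp: 1.1 × 9.81 = 10.79 N down at 0.59 m → arm 1.51 m, τ = 10.79 × 1.51 = 16.29 N·m counterclockwise.
Potted plant: 11 × 9.81 = 107.9 N down at 0.88 m → arm 1.22 m, τ = 107.9 × 1.22 = 131.6 N·m counterclockwise.
Net moment of the loads = 475.5 N·m counterclockwise.
The upward force F acts at the left end, arm 2.1 m, giving F × 2.1 clockwise.
Στ = 0 ⇒ F × 2.1 = 475.5 ⇒ F = 475.5 / 2.1 = 226 N.

F ≈ 226 N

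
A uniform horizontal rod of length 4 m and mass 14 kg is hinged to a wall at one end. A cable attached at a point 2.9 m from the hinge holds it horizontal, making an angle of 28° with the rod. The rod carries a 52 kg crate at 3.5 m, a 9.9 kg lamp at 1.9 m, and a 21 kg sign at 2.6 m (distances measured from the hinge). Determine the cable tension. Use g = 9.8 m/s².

T ≈ 2040 N

Taking torques about the hinge:
Beam weight: 14 × 9.8 = 137.2 N down at 2 m → arm 2 m, τ = 137.2 × 2 = 274.4 N·m clockwise.
Crate: 52 × 9.8 = 509.6 N down at 3.5 m → arm 3.5 m, τ = 509.6 × 3.5 = 1784 N·m clockwise.
Lamp: 9.9 × 9.8 = 97.02 N down at 1.9 m → arm 1.9 m, τ = 97.02 × 1.9 = 184.3 N·m clockwise.
Sign: 21 × 9.8 = 205.8 N down at 2.6 m → arm 2.6 m, τ = 205.8 × 2.6 = 535.1 N·m clockwise.
Total clockwise load moment = 2778 N·m.
The cable tension T acts at 2.9 m; only its component perpendicular to the rod, T sinθ, produces torque. sin 28° = 0.4695.
Setting net torque to zero: T × 2.9 × 0.4695 = 2778 → T = 2778 / 1.362 = 2040 N.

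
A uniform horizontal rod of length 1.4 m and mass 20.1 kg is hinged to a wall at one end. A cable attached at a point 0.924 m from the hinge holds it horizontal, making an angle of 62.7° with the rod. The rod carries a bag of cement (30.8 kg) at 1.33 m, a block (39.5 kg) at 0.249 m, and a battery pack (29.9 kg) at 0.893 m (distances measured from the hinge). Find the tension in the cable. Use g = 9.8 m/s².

Taking torques about the hinge:
Beam weight: 20.1 × 9.8 = 197 N down at 0.7 m → arm 0.7 m, τ = 197 × 0.7 = 137.9 N·m clockwise.
Bag of cement: 30.8 × 9.8 = 301.8 N down at 1.33 m → arm 1.33 m, τ = 301.8 × 1.33 = 401.4 N·m clockwise.
Block: 39.5 × 9.8 = 387.1 N down at 0.249 m → arm 0.249 m, τ = 387.1 × 0.249 = 96.39 N·m clockwise.
Battery pack: 29.9 × 9.8 = 293 N down at 0.893 m → arm 0.893 m, τ = 293 × 0.893 = 261.6 N·m clockwise.
Total clockwise load moment = 897.3 N·m.
The cable tension T acts at 0.924 m; only its component perpendicular to the rod, T sinθ, produces torque. sin 62.7° = 0.8886.
Στ = 0 ⇒ T × 0.924 × 0.8886 = 897.3 ⇒ T = 897.3 / 0.8211 = 1090 N.

T ≈ 1090 N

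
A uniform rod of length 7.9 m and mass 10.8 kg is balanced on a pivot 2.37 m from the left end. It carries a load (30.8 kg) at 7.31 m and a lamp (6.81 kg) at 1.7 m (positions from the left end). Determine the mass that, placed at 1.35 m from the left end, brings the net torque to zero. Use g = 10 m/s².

m ≈ 161 kg

Taking torques about the pivot (at 2.37 m from the left end):
Beam weight: 10.8 × 10 = 108 N down at 3.95 m → arm 1.58 m, τ = 108 × 1.58 = 170.6 N·m clockwise.
Load: 30.8 × 10 = 308 N down at 7.31 m → arm 4.94 m, τ = 308 × 4.94 = 1522 N·m clockwise.
Lamp: 6.81 × 10 = 68.1 N down at 1.7 m → arm 0.67 m, τ = 68.1 × 0.67 = 45.63 N·m counterclockwise.
Net moment of known loads = 1647 N·m clockwise.
An unknown mass m at 1.35 m has arm 1.02 m; its moment is m·g·1.02 counterclockwise.
For rotational equilibrium, m × 10 × 1.02 = 1647, so m = 1647 / (10 × 1.02) = 161 kg.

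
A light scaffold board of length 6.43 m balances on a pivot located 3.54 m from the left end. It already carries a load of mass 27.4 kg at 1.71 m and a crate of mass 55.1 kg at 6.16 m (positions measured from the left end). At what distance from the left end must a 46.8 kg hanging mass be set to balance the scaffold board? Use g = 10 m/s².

Taking torques about the pivot (at 3.54 m from the left end):
Load: 27.4 × 10 = 274 N down at 1.71 m → arm 1.83 m, τ = 274 × 1.83 = 501.4 N·m counterclockwise.
Crate: 55.1 × 10 = 551 N down at 6.16 m → arm 2.62 m, τ = 551 × 2.62 = 1444 N·m clockwise.
Net moment of existing loads = 942.6 N·m clockwise.
The hanging mass weighs 46.8 × 10 = 468 N and must supply an equal counterclockwise moment, so its lever arm about the pivot is 942.6 / 468 = 2.01 m.
That puts it at 3.54 − 2.01 = 1.53 m from the left end.

x ≈ 1.53 m from the left end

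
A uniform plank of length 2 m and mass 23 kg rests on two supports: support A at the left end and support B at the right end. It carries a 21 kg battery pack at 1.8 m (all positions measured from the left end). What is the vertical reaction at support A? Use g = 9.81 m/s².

Take moments about support B.
Beam weight: 23 × 9.81 = 225.6 N down at 1 m → arm 1 m, τ = 225.6 × 1 = 225.6 N·m counterclockwise.
Battery pack: 21 × 9.81 = 206 N down at 1.8 m → arm 0.2 m, τ = 206 × 0.2 = 41.2 N·m counterclockwise.
Net load moment about support B = 266.8 N·m counterclockwise.
Reaction R at support A is upward at 0 m, arm 2 m → moment R × 2 clockwise.
For rotational equilibrium, R × 2 = 266.8, so R = 133 N.

R_A ≈ 133 N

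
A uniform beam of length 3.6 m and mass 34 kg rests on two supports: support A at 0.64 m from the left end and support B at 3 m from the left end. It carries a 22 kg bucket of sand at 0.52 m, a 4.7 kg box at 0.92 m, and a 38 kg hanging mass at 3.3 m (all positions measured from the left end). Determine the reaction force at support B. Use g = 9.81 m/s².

Take moments about support A.
Beam weight: 34 × 9.81 = 333.5 N down at 1.8 m → arm 1.16 m, τ = 333.5 × 1.16 = 386.9 N·m clockwise.
Bucket of sand: 22 × 9.81 = 215.8 N down at 0.52 m → arm 0.12 m, τ = 215.8 × 0.12 = 25.9 N·m counterclockwise.
Box: 4.7 × 9.81 = 46.11 N down at 0.92 m → arm 0.28 m, τ = 46.11 × 0.28 = 12.91 N·m clockwise.
Hanging mass: 38 × 9.81 = 372.8 N down at 3.3 m → arm 2.66 m, τ = 372.8 × 2.66 = 991.6 N·m clockwise.
Net load moment about support A = 1366 N·m clockwise.
Reaction R at support B is upward at 3 m, arm 2.36 m → moment R × 2.36 counterclockwise.
Setting net torque to zero: R × 2.36 = 1366 → R = 579 N.

R_B ≈ 579 N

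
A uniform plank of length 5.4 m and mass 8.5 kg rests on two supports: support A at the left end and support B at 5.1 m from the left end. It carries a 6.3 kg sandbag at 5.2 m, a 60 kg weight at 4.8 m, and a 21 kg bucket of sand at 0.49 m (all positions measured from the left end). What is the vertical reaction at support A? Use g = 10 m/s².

R_A ≈ 264 N

Sum moments about support B (its reaction then has zero moment arm).
Beam weight: 8.5 × 10 = 85 N down at 2.7 m → arm 2.4 m, τ = 85 × 2.4 = 204 N·m counterclockwise.
Sandbag: 6.3 × 10 = 63 N down at 5.2 m → arm 0.1 m, τ = 63 × 0.1 = 6.3 N·m clockwise.
Weight: 60 × 10 = 600 N down at 4.8 m → arm 0.3 m, τ = 600 × 0.3 = 180 N·m counterclockwise.
Bucket of sand: 21 × 10 = 210 N down at 0.49 m → arm 4.61 m, τ = 210 × 4.61 = 968.1 N·m counterclockwise.
Net load moment about support B = 1346 N·m counterclockwise.
Reaction R at support A is upward at 0 m, arm 5.1 m → moment R × 5.1 clockwise.
For rotational equilibrium, R × 5.1 = 1346, so R = 264 N.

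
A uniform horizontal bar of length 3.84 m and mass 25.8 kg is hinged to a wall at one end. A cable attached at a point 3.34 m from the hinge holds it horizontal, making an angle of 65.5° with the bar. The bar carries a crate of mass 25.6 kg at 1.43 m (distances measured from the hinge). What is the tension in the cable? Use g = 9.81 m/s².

T ≈ 278 N

Choose the hinge as the axis so the unknown hinge reaction has zero arm there.
Beam weight: 25.8 × 9.81 = 253.1 N down at 1.92 m → arm 1.92 m, τ = 253.1 × 1.92 = 486 N·m clockwise.
Crate: 25.6 × 9.81 = 251.1 N down at 1.43 m → arm 1.43 m, τ = 251.1 × 1.43 = 359.1 N·m clockwise.
Total clockwise load moment = 845.1 N·m.
The cable tension T acts at 3.34 m; only its component perpendicular to the bar, T sinθ, produces torque. sin 65.5° = 0.91.
Στ = 0 ⇒ T × 3.34 × 0.91 = 845.1 ⇒ T = 845.1 / 3.039 = 278 N.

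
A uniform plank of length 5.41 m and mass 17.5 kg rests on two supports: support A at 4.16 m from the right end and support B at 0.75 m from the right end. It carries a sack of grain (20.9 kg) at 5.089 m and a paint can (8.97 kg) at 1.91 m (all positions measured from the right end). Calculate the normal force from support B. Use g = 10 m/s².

About support A:
Beam weight: 17.5 × 10 = 175 N down at 2.705 m → arm 1.455 m, τ = 175 × 1.455 = 254.6 N·m clockwise.
Sack of grain: 20.9 × 10 = 209 N down at 5.089 m → arm 0.929 m, τ = 209 × 0.929 = 194.2 N·m counterclockwise.
Paint can: 8.97 × 10 = 89.7 N down at 1.91 m → arm 2.25 m, τ = 89.7 × 2.25 = 201.8 N·m clockwise.
Net load moment about support A = 262.2 N·m clockwise.
Reaction R at support B is upward at 0.75 m, arm 3.41 m → moment R × 3.41 counterclockwise.
For rotational equilibrium, R × 3.41 = 262.2, so R = 76.9 N.

R_B ≈ 76.9 N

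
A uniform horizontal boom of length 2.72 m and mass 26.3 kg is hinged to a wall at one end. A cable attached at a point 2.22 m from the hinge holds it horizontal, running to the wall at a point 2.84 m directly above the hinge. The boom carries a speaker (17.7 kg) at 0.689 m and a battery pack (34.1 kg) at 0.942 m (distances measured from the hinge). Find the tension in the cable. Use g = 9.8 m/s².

About the hinge:
Beam weight: 26.3 × 9.8 = 257.7 N down at 1.36 m → arm 1.36 m, τ = 257.7 × 1.36 = 350.5 N·m clockwise.
Speaker: 17.7 × 9.8 = 173.5 N down at 0.689 m → arm 0.689 m, τ = 173.5 × 0.689 = 119.5 N·m clockwise.
Battery pack: 34.1 × 9.8 = 334.2 N down at 0.942 m → arm 0.942 m, τ = 334.2 × 0.942 = 314.8 N·m clockwise.
Total clockwise load moment = 784.8 N·m.
The cable tension T acts at 2.22 m; only its component perpendicular to the boom, T sinθ, produces torque. sinθ = h/√(h²+d²) = 2.84/√(2.84²+2.22²) = 0.7879.
For rotational equilibrium, T × 2.22 × 0.7879 = 784.8, so T = 784.8 / 1.749 = 449 N.

T ≈ 449 N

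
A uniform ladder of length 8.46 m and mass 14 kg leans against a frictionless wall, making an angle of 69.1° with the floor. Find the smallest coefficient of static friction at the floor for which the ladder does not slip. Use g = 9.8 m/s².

About the foot of the ladder:
Ladder weight 14×9.8 = 137.2 N acts at 4.23 m along the ladder; its horizontal arm is 4.23·cos69.1° = 1.509 m → τ = 207 N·m clockwise.
Wall normal N acts horizontally at the top; its moment arm is the height L sinθ = 8.46·sin69.1° = 7.903 m, counterclockwise.
Setting net torque to zero: N × 7.903 = 207 → N = 26.19 N.
ΣFx = 0 ⇒ f = N_wall = 26.19 N. ΣFy = 0 ⇒ N_floor = 137.2 N.
μ_min = f / N_floor = 26.19 / 137.2 = 0.191.

μ_min ≈ 0.191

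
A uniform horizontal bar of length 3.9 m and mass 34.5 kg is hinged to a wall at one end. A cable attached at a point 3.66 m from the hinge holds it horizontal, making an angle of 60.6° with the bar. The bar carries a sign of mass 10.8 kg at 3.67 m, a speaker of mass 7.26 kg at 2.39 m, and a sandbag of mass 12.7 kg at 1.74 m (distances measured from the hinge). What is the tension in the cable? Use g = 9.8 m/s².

T ≈ 450 N

Take moments about the hinge.
Beam weight: 34.5 × 9.8 = 338.1 N down at 1.95 m → arm 1.95 m, τ = 338.1 × 1.95 = 659.3 N·m clockwise.
Sign: 10.8 × 9.8 = 105.8 N down at 3.67 m → arm 3.67 m, τ = 105.8 × 3.67 = 388.3 N·m clockwise.
Speaker: 7.26 × 9.8 = 71.15 N down at 2.39 m → arm 2.39 m, τ = 71.15 × 2.39 = 170 N·m clockwise.
Sandbag: 12.7 × 9.8 = 124.5 N down at 1.74 m → arm 1.74 m, τ = 124.5 × 1.74 = 216.6 N·m clockwise.
Total clockwise load moment = 1434 N·m.
The cable tension T acts at 3.66 m; only its component perpendicular to the bar, T sinθ, produces torque. sin 60.6° = 0.8712.
For rotational equilibrium, T × 3.66 × 0.8712 = 1434, so T = 1434 / 3.189 = 450 N.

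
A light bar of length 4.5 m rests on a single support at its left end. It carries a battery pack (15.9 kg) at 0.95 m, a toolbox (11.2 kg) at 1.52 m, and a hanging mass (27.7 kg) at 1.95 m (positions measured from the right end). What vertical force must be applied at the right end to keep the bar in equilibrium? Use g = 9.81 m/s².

Taking torques about the left end:
Battery pack: 15.9 × 9.81 = 156 N down at 0.95 m → arm 3.55 m, τ = 156 × 3.55 = 553.8 N·m clockwise.
Toolbox: 11.2 × 9.81 = 109.9 N down at 1.52 m → arm 2.98 m, τ = 109.9 × 2.98 = 327.5 N·m clockwise.
Hanging mass: 27.7 × 9.81 = 271.7 N down at 1.95 m → arm 2.55 m, τ = 271.7 × 2.55 = 692.8 N·m clockwise.
Net moment of the loads = 1574 N·m clockwise.
The upward force F acts at the right end, arm 4.5 m, giving F × 4.5 counterclockwise.
Setting net torque to zero: F × 4.5 = 1574 → F = 1574 / 4.5 = 350 N.

F ≈ 350 N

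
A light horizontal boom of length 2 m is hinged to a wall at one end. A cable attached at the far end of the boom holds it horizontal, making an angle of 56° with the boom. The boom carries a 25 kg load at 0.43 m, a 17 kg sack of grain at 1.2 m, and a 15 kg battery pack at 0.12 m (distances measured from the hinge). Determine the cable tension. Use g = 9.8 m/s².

Choose the hinge as the axis so the unknown hinge reaction has zero arm there.
Load: 25 × 9.8 = 245 N down at 0.43 m → arm 0.43 m, τ = 245 × 0.43 = 105.3 N·m clockwise.
Sack of grain: 17 × 9.8 = 166.6 N down at 1.2 m → arm 1.2 m, τ = 166.6 × 1.2 = 199.9 N·m clockwise.
Battery pack: 15 × 9.8 = 147 N down at 0.12 m → arm 0.12 m, τ = 147 × 0.12 = 17.64 N·m clockwise.
Total clockwise load moment = 322.8 N·m.
The cable tension T acts at 2 m; only its component perpendicular to the boom, T sinθ, produces torque. sin 56° = 0.829.
For rotational equilibrium, T × 2 × 0.829 = 322.8, so T = 322.8 / 1.658 = 195 N.

T ≈ 195 N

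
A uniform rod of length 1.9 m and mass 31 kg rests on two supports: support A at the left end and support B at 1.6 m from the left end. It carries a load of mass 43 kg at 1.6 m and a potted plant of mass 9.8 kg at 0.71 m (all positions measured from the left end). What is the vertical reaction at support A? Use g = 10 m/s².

R_A ≈ 180 N

Choose support B as the axis so its reaction then has zero moment arm.
Beam weight: 31 × 10 = 310 N down at 0.95 m → arm 0.65 m, τ = 310 × 0.65 = 201.5 N·m counterclockwise.
Load: acts at the support B, moment arm 0 → no torque.
Potted plant: 9.8 × 10 = 98 N down at 0.71 m → arm 0.89 m, τ = 98 × 0.89 = 87.22 N·m counterclockwise.
Net load moment about support B = 288.7 N·m counterclockwise.
Reaction R at support A is upward at 0 m, arm 1.6 m → moment R × 1.6 clockwise.
Setting net torque to zero: R × 1.6 = 288.7 → R = 180 N.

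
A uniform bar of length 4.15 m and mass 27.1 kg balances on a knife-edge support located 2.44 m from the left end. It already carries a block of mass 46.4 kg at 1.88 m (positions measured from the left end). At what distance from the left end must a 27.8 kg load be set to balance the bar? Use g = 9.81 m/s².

Taking torques about the knife-edge support (at 2.44 m from the left end):
Beam weight: 27.1 × 9.81 = 265.9 N down at 2.075 m → arm 0.365 m, τ = 265.9 × 0.365 = 97.05 N·m counterclockwise.
Block: 46.4 × 9.81 = 455.2 N down at 1.88 m → arm 0.56 m, τ = 455.2 × 0.56 = 254.9 N·m counterclockwise.
Net moment of existing loads = 351.9 N·m counterclockwise.
The load weighs 27.8 × 9.81 = 272.7 N and must supply an equal clockwise moment, so its lever arm about the knife-edge support is 351.9 / 272.7 = 1.29 m.
That puts it at 2.44 + 1.29 = 3.73 m from the left end.

x ≈ 3.73 m from the left end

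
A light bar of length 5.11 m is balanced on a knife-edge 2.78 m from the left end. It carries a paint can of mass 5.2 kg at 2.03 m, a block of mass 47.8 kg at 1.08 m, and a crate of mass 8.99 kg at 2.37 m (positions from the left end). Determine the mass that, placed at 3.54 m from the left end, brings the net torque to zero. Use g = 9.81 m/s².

m ≈ 117 kg

Sum moments about the knife-edge (at 2.78 m from the left end) (the support reaction has zero arm there).
Paint can: 5.2 × 9.81 = 51.01 N down at 2.03 m → arm 0.75 m, τ = 51.01 × 0.75 = 38.26 N·m counterclockwise.
Block: 47.8 × 9.81 = 468.9 N down at 1.08 m → arm 1.7 m, τ = 468.9 × 1.7 = 797.1 N·m counterclockwise.
Crate: 8.99 × 9.81 = 88.19 N down at 2.37 m → arm 0.41 m, τ = 88.19 × 0.41 = 36.16 N·m counterclockwise.
Net moment of known loads = 871.5 N·m counterclockwise.
An unknown mass m at 3.54 m has arm 0.76 m; its moment is m·g·0.76 clockwise.
Setting net torque to zero: m × 9.81 × 0.76 = 871.5 → m = 871.5 / (9.81 × 0.76) = 117 kg.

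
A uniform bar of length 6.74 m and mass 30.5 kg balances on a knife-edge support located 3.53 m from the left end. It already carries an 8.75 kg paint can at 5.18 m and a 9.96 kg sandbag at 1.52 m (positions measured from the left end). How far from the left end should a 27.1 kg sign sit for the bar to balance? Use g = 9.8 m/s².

x ≈ 3.92 m from the left end

About the knife-edge support (at 3.53 m from the left end):
Beam weight: 30.5 × 9.8 = 298.9 N down at 3.37 m → arm 0.16 m, τ = 298.9 × 0.16 = 47.82 N·m counterclockwise.
Paint can: 8.75 × 9.8 = 85.75 N down at 5.18 m → arm 1.65 m, τ = 85.75 × 1.65 = 141.5 N·m clockwise.
Sandbag: 9.96 × 9.8 = 97.61 N down at 1.52 m → arm 2.01 m, τ = 97.61 × 2.01 = 196.2 N·m counterclockwise.
Net moment of existing loads = 102.5 N·m counterclockwise.
The sign weighs 27.1 × 9.8 = 265.6 N and must supply an equal clockwise moment, so its lever arm about the knife-edge support is 102.5 / 265.6 = 0.386 m.
That puts it at 3.53 + 0.386 = 3.92 m from the left end.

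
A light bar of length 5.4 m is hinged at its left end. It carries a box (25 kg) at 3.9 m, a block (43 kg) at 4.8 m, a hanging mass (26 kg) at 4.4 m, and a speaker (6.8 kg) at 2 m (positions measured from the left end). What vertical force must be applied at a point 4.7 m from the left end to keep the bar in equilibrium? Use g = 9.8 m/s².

Sum moments about the left end (the unknown pivot reaction has zero arm there).
Box: 25 × 9.8 = 245 N down at 3.9 m → arm 3.9 m, τ = 245 × 3.9 = 955.5 N·m clockwise.
Block: 43 × 9.8 = 421.4 N down at 4.8 m → arm 4.8 m, τ = 421.4 × 4.8 = 2023 N·m clockwise.
Hanging mass: 26 × 9.8 = 254.8 N down at 4.4 m → arm 4.4 m, τ = 254.8 × 4.4 = 1121 N·m clockwise.
Speaker: 6.8 × 9.8 = 66.64 N down at 2 m → arm 2 m, τ = 66.64 × 2 = 133.3 N·m clockwise.
Net moment of the loads = 4233 N·m clockwise.
The upward force F acts at a point 4.7 m from the left end, arm 4.7 m, giving F × 4.7 counterclockwise.
Balancing moments: F × 4.7 = 4233, giving F = 4233 / 4.7 = 901 N.

F ≈ 901 N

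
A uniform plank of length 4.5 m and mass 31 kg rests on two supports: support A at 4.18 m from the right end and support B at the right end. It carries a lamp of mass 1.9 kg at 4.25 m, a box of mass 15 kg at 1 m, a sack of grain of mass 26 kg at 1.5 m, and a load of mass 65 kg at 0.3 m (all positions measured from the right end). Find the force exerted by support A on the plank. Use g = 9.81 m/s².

Sum moments about support B (its reaction then has zero moment arm).
Beam weight: 31 × 9.81 = 304.1 N down at 2.25 m → arm 2.25 m, τ = 304.1 × 2.25 = 684.2 N·m counterclockwise.
Lamp: 1.9 × 9.81 = 18.64 N down at 4.25 m → arm 4.25 m, τ = 18.64 × 4.25 = 79.22 N·m counterclockwise.
Box: 15 × 9.81 = 147.2 N down at 1 m → arm 1 m, τ = 147.2 × 1 = 147.2 N·m counterclockwise.
Sack of grain: 26 × 9.81 = 255.1 N down at 1.5 m → arm 1.5 m, τ = 255.1 × 1.5 = 382.6 N·m counterclockwise.
Load: 65 × 9.81 = 637.6 N down at 0.3 m → arm 0.3 m, τ = 637.6 × 0.3 = 191.3 N·m counterclockwise.
Net load moment about support B = 1485 N·m counterclockwise.
Reaction R at support A is upward at 4.18 m, arm 4.18 m → moment R × 4.18 clockwise.
Στ = 0 ⇒ R × 4.18 = 1485 ⇒ R = 355 N.

R_A ≈ 355 N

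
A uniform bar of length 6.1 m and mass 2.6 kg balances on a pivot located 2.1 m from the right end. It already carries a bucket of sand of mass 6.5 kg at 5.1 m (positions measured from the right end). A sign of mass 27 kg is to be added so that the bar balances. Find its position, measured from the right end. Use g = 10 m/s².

x ≈ 1.29 m from the right end

Take moments about the pivot (at 2.1 m from the right end).
Beam weight: 2.6 × 10 = 26 N down at 3.05 m → arm 0.95 m, τ = 26 × 0.95 = 24.7 N·m counterclockwise.
Bucket of sand: 6.5 × 10 = 65 N down at 5.1 m → arm 3 m, τ = 65 × 3 = 195 N·m counterclockwise.
Net moment of existing loads = 219.7 N·m counterclockwise.
The sign weighs 27 × 10 = 270 N and must supply an equal clockwise moment, so its lever arm about the pivot is 219.7 / 270 = 0.814 m.
That puts it at 2.1 − 0.814 = 1.29 m from the right end.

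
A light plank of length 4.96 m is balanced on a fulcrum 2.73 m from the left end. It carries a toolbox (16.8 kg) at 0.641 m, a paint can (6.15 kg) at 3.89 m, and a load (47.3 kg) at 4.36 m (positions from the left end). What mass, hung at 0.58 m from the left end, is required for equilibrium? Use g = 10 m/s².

m ≈ 22.9 kg

Choose the fulcrum (at 2.73 m from the left end) as the axis so the support reaction has zero arm there.
Toolbox: 16.8 × 10 = 168 N down at 0.641 m → arm 2.089 m, τ = 168 × 2.089 = 351 N·m counterclockwise.
Paint can: 6.15 × 10 = 61.5 N down at 3.89 m → arm 1.16 m, τ = 61.5 × 1.16 = 71.34 N·m clockwise.
Load: 47.3 × 10 = 473 N down at 4.36 m → arm 1.63 m, τ = 473 × 1.63 = 771 N·m clockwise.
Net moment of known loads = 491.3 N·m clockwise.
An unknown mass m at 0.58 m has arm 2.15 m; its moment is m·g·2.15 counterclockwise.
Setting net torque to zero: m × 10 × 2.15 = 491.3 → m = 491.3 / (10 × 2.15) = 22.9 kg.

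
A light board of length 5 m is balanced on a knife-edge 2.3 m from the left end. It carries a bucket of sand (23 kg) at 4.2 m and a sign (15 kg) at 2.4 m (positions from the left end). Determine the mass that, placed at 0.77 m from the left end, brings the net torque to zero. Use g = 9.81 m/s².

m ≈ 29.5 kg

Choose the knife-edge (at 2.3 m from the left end) as the axis so the support reaction has zero arm there.
Bucket of sand: 23 × 9.81 = 225.6 N down at 4.2 m → arm 1.9 m, τ = 225.6 × 1.9 = 428.6 N·m clockwise.
Sign: 15 × 9.81 = 147.2 N down at 2.4 m → arm 0.1 m, τ = 147.2 × 0.1 = 14.72 N·m clockwise.
Net moment of known loads = 443.3 N·m clockwise.
An unknown mass m at 0.77 m has arm 1.53 m; its moment is m·g·1.53 counterclockwise.
Στ = 0 ⇒ m × 9.81 × 1.53 = 443.3 ⇒ m = 443.3 / (9.81 × 1.53) = 29.5 kg.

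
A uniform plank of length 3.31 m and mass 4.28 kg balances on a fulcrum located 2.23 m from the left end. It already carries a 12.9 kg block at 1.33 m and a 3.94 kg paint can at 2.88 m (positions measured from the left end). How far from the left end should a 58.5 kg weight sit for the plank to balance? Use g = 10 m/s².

x ≈ 2.43 m from the left end

Choose the fulcrum (at 2.23 m from the left end) as the axis so the support reaction has zero arm there.
Beam weight: 4.28 × 10 = 42.8 N down at 1.655 m → arm 0.575 m, τ = 42.8 × 0.575 = 24.61 N·m counterclockwise.
Block: 12.9 × 10 = 129 N down at 1.33 m → arm 0.9 m, τ = 129 × 0.9 = 116.1 N·m counterclockwise.
Paint can: 3.94 × 10 = 39.4 N down at 2.88 m → arm 0.65 m, τ = 39.4 × 0.65 = 25.61 N·m clockwise.
Net moment of existing loads = 115.1 N·m counterclockwise.
The weight weighs 58.5 × 10 = 585 N and must supply an equal clockwise moment, so its lever arm about the fulcrum is 115.1 / 585 = 0.197 m.
That puts it at 2.23 + 0.197 = 2.43 m from the left end.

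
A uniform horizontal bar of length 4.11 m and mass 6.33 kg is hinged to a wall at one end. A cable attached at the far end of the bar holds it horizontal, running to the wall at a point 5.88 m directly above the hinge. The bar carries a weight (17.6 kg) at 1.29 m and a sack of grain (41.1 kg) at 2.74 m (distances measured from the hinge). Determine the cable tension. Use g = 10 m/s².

T ≈ 440 N

Taking torques about the hinge:
Beam weight: 6.33 × 10 = 63.3 N down at 2.055 m → arm 2.055 m, τ = 63.3 × 2.055 = 130.1 N·m clockwise.
Weight: 17.6 × 10 = 176 N down at 1.29 m → arm 1.29 m, τ = 176 × 1.29 = 227 N·m clockwise.
Sack of grain: 41.1 × 10 = 411 N down at 2.74 m → arm 2.74 m, τ = 411 × 2.74 = 1126 N·m clockwise.
Total clockwise load moment = 1483 N·m.
The cable tension T acts at 4.11 m; only its component perpendicular to the bar, T sinθ, produces torque. sinθ = h/√(h²+d²) = 5.88/√(5.88²+4.11²) = 0.8196.
Balancing moments: T × 4.11 × 0.8196 = 1483, giving T = 1483 / 3.369 = 440 N.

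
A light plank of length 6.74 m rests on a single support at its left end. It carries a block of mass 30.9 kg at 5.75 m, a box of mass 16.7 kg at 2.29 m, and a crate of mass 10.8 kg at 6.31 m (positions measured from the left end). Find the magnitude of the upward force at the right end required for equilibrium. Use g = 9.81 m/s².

F ≈ 413 N

Take moments about the left end.
Block: 30.9 × 9.81 = 303.1 N down at 5.75 m → arm 5.75 m, τ = 303.1 × 5.75 = 1743 N·m clockwise.
Box: 16.7 × 9.81 = 163.8 N down at 2.29 m → arm 2.29 m, τ = 163.8 × 2.29 = 375.1 N·m clockwise.
Crate: 10.8 × 9.81 = 105.9 N down at 6.31 m → arm 6.31 m, τ = 105.9 × 6.31 = 668.2 N·m clockwise.
Net moment of the loads = 2786 N·m clockwise.
The upward force F acts at the right end, arm 6.74 m, giving F × 6.74 counterclockwise.
Balancing moments: F × 6.74 = 2786, giving F = 2786 / 6.74 = 413 N.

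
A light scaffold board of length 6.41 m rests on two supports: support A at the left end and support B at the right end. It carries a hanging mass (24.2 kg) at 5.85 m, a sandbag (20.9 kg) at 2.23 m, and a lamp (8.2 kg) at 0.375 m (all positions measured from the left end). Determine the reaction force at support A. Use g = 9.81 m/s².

Sum moments about support B (its reaction then has zero moment arm).
Hanging mass: 24.2 × 9.81 = 237.4 N down at 5.85 m → arm 0.56 m, τ = 237.4 × 0.56 = 132.9 N·m counterclockwise.
Sandbag: 20.9 × 9.81 = 205 N down at 2.23 m → arm 4.18 m, τ = 205 × 4.18 = 856.9 N·m counterclockwise.
Lamp: 8.2 × 9.81 = 80.44 N down at 0.375 m → arm 6.035 m, τ = 80.44 × 6.035 = 485.5 N·m counterclockwise.
Net load moment about support B = 1475 N·m counterclockwise.
Reaction R at support A is upward at 0 m, arm 6.41 m → moment R × 6.41 clockwise.
Setting net torque to zero: R × 6.41 = 1475 → R = 230 N.

R_A ≈ 230 N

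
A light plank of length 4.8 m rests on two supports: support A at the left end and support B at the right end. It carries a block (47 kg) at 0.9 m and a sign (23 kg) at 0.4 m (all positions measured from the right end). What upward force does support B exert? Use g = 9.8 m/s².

Take moments about support A.
Block: 47 × 9.8 = 460.6 N down at 0.9 m → arm 3.9 m, τ = 460.6 × 3.9 = 1796 N·m clockwise.
Sign: 23 × 9.8 = 225.4 N down at 0.4 m → arm 4.4 m, τ = 225.4 × 4.4 = 991.8 N·m clockwise.
Net load moment about support A = 2788 N·m clockwise.
Reaction R at support B is upward at 0 m, arm 4.8 m → moment R × 4.8 counterclockwise.
Setting net torque to zero: R × 4.8 = 2788 → R = 581 N.

R_B ≈ 581 N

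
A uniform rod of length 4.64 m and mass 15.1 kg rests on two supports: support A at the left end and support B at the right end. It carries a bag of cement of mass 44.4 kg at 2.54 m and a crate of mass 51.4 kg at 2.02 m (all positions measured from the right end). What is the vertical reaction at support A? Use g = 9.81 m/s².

Taking torques about support B:
Beam weight: 15.1 × 9.81 = 148.1 N down at 2.32 m → arm 2.32 m, τ = 148.1 × 2.32 = 343.6 N·m counterclockwise.
Bag of cement: 44.4 × 9.81 = 435.6 N down at 2.54 m → arm 2.54 m, τ = 435.6 × 2.54 = 1106 N·m counterclockwise.
Crate: 51.4 × 9.81 = 504.2 N down at 2.02 m → arm 2.02 m, τ = 504.2 × 2.02 = 1018 N·m counterclockwise.
Net load moment about support B = 2468 N·m counterclockwise.
Reaction R at support A is upward at 4.64 m, arm 4.64 m → moment R × 4.64 clockwise.
Balancing moments: R × 4.64 = 2468, giving R = 532 N.

R_A ≈ 532 N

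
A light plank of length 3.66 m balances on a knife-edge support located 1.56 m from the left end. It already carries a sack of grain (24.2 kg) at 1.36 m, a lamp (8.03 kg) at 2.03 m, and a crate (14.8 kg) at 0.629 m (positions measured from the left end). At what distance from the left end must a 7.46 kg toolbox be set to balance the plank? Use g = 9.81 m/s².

Sum moments about the knife-edge support (at 1.56 m from the left end) (the support reaction has zero arm there).
Sack of grain: 24.2 × 9.81 = 237.4 N down at 1.36 m → arm 0.2 m, τ = 237.4 × 0.2 = 47.48 N·m counterclockwise.
Lamp: 8.03 × 9.81 = 78.77 N down at 2.03 m → arm 0.47 m, τ = 78.77 × 0.47 = 37.02 N·m clockwise.
Crate: 14.8 × 9.81 = 145.2 N down at 0.629 m → arm 0.931 m, τ = 145.2 × 0.931 = 135.2 N·m counterclockwise.
Net moment of existing loads = 145.7 N·m counterclockwise.
The toolbox weighs 7.46 × 9.81 = 73.18 N and must supply an equal clockwise moment, so its lever arm about the knife-edge support is 145.7 / 73.18 = 1.99 m.
That puts it at 1.56 + 1.99 = 3.55 m from the left end.

x ≈ 3.55 m from the left end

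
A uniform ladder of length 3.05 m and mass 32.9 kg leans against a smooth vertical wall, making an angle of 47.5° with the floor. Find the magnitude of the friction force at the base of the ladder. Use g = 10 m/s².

f ≈ 151 N

About the foot of the ladder:
Ladder weight 32.9×10 = 329 N acts at 1.525 m along the ladder; its horizontal arm is 1.525·cos47.5° = 1.03 m → τ = 338.9 N·m clockwise.
Wall normal N acts horizontally at the top; its moment arm is the height L sinθ = 3.05·sin47.5° = 2.249 m, counterclockwise.
Balancing moments: N × 2.249 = 338.9, giving N = 151 N.
ΣFx = 0: friction at the foot balances the wall's push, so f = N_wall = 151 N.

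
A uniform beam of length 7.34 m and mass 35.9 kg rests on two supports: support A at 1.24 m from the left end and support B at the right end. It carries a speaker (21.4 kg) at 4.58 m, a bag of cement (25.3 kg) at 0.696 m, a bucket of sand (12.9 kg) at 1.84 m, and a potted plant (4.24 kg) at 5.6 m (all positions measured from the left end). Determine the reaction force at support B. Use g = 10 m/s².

R_B ≈ 281 N

Take moments about support A.
Beam weight: 35.9 × 10 = 359 N down at 3.67 m → arm 2.43 m, τ = 359 × 2.43 = 872.4 N·m clockwise.
Speaker: 21.4 × 10 = 214 N down at 4.58 m → arm 3.34 m, τ = 214 × 3.34 = 714.8 N·m clockwise.
Bag of cement: 25.3 × 10 = 253 N down at 0.696 m → arm 0.544 m, τ = 253 × 0.544 = 137.6 N·m counterclockwise.
Bucket of sand: 12.9 × 10 = 129 N down at 1.84 m → arm 0.6 m, τ = 129 × 0.6 = 77.4 N·m clockwise.
Potted plant: 4.24 × 10 = 42.4 N down at 5.6 m → arm 4.36 m, τ = 42.4 × 4.36 = 184.9 N·m clockwise.
Net load moment about support A = 1712 N·m clockwise.
Reaction R at support B is upward at 7.34 m, arm 6.1 m → moment R × 6.1 counterclockwise.
Setting net torque to zero: R × 6.1 = 1712 → R = 281 N.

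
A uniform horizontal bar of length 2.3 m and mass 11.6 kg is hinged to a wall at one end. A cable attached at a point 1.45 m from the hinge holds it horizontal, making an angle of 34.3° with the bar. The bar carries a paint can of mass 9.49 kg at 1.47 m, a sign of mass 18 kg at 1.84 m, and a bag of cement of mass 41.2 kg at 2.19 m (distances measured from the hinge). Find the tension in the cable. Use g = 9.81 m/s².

Sum moments about the hinge (the unknown hinge reaction has zero arm there).
Beam weight: 11.6 × 9.81 = 113.8 N down at 1.15 m → arm 1.15 m, τ = 113.8 × 1.15 = 130.9 N·m clockwise.
Paint can: 9.49 × 9.81 = 93.1 N down at 1.47 m → arm 1.47 m, τ = 93.1 × 1.47 = 136.9 N·m clockwise.
Sign: 18 × 9.81 = 176.6 N down at 1.84 m → arm 1.84 m, τ = 176.6 × 1.84 = 324.9 N·m clockwise.
Bag of cement: 41.2 × 9.81 = 404.2 N down at 2.19 m → arm 2.19 m, τ = 404.2 × 2.19 = 885.2 N·m clockwise.
Total clockwise load moment = 1478 N·m.
The cable tension T acts at 1.45 m; only its component perpendicular to the bar, T sinθ, produces torque. sin 34.3° = 0.5635.
Στ = 0 ⇒ T × 1.45 × 0.5635 = 1478 ⇒ T = 1478 / 0.8171 = 1810 N.

T ≈ 1810 N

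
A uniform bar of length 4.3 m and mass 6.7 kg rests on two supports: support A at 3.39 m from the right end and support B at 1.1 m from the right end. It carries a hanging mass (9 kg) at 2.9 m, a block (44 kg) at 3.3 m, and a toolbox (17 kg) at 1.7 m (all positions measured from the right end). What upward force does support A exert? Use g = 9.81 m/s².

Sum moments about support B (its reaction then has zero moment arm).
Beam weight: 6.7 × 9.81 = 65.73 N down at 2.15 m → arm 1.05 m, τ = 65.73 × 1.05 = 69.02 N·m counterclockwise.
Hanging mass: 9 × 9.81 = 88.29 N down at 2.9 m → arm 1.8 m, τ = 88.29 × 1.8 = 158.9 N·m counterclockwise.
Block: 44 × 9.81 = 431.6 N down at 3.3 m → arm 2.2 m, τ = 431.6 × 2.2 = 949.5 N·m counterclockwise.
Toolbox: 17 × 9.81 = 166.8 N down at 1.7 m → arm 0.6 m, τ = 166.8 × 0.6 = 100.1 N·m counterclockwise.
Net load moment about support B = 1278 N·m counterclockwise.
Reaction R at support A is upward at 3.39 m, arm 2.29 m → moment R × 2.29 clockwise.
Στ = 0 ⇒ R × 2.29 = 1278 ⇒ R = 558 N.

R_A ≈ 558 N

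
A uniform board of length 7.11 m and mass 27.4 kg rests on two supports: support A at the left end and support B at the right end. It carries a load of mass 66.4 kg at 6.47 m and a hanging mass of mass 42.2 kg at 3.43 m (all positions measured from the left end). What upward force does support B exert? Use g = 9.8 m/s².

About support A:
Beam weight: 27.4 × 9.8 = 268.5 N down at 3.555 m → arm 3.555 m, τ = 268.5 × 3.555 = 954.5 N·m clockwise.
Load: 66.4 × 9.8 = 650.7 N down at 6.47 m → arm 6.47 m, τ = 650.7 × 6.47 = 4210 N·m clockwise.
Hanging mass: 42.2 × 9.8 = 413.6 N down at 3.43 m → arm 3.43 m, τ = 413.6 × 3.43 = 1419 N·m clockwise.
Net load moment about support A = 6584 N·m clockwise.
Reaction R at support B is upward at 7.11 m, arm 7.11 m → moment R × 7.11 counterclockwise.
For rotational equilibrium, R × 7.11 = 6584, so R = 926 N.

R_B ≈ 926 N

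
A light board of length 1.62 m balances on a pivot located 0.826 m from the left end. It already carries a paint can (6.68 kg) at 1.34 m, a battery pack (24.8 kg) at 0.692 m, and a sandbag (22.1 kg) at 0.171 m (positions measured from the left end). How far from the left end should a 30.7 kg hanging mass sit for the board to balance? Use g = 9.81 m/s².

x ≈ 1.29 m from the left end

Sum moments about the pivot (at 0.826 m from the left end) (the support reaction has zero arm there).
Paint can: 6.68 × 9.81 = 65.53 N down at 1.34 m → arm 0.514 m, τ = 65.53 × 0.514 = 33.68 N·m clockwise.
Battery pack: 24.8 × 9.81 = 243.3 N down at 0.692 m → arm 0.134 m, τ = 243.3 × 0.134 = 32.6 N·m counterclockwise.
Sandbag: 22.1 × 9.81 = 216.8 N down at 0.171 m → arm 0.655 m, τ = 216.8 × 0.655 = 142 N·m counterclockwise.
Net moment of existing loads = 140.9 N·m counterclockwise.
The hanging mass weighs 30.7 × 9.81 = 301.2 N and must supply an equal clockwise moment, so its lever arm about the pivot is 140.9 / 301.2 = 0.468 m.
That puts it at 0.826 + 0.468 = 1.29 m from the left end.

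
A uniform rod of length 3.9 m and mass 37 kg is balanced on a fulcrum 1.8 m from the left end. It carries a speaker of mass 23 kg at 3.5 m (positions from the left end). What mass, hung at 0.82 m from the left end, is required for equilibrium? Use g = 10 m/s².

m ≈ 45.6 kg

Choose the fulcrum (at 1.8 m from the left end) as the axis so the support reaction has zero arm there.
Beam weight: 37 × 10 = 370 N down at 1.95 m → arm 0.15 m, τ = 370 × 0.15 = 55.5 N·m clockwise.
Speaker: 23 × 10 = 230 N down at 3.5 m → arm 1.7 m, τ = 230 × 1.7 = 391 N·m clockwise.
Net moment of known loads = 446.5 N·m clockwise.
An unknown mass m at 0.82 m has arm 0.98 m; its moment is m·g·0.98 counterclockwise.
Στ = 0 ⇒ m × 10 × 0.98 = 446.5 ⇒ m = 446.5 / (10 × 0.98) = 45.6 kg.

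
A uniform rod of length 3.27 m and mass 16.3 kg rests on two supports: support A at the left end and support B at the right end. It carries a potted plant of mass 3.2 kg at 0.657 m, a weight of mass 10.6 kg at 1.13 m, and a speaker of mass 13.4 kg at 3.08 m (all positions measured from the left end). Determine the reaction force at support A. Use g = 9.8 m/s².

Taking torques about support B:
Beam weight: 16.3 × 9.8 = 159.7 N down at 1.635 m → arm 1.635 m, τ = 159.7 × 1.635 = 261.1 N·m counterclockwise.
Potted plant: 3.2 × 9.8 = 31.36 N down at 0.657 m → arm 2.613 m, τ = 31.36 × 2.613 = 81.94 N·m counterclockwise.
Weight: 10.6 × 9.8 = 103.9 N down at 1.13 m → arm 2.14 m, τ = 103.9 × 2.14 = 222.3 N·m counterclockwise.
Speaker: 13.4 × 9.8 = 131.3 N down at 3.08 m → arm 0.19 m, τ = 131.3 × 0.19 = 24.95 N·m counterclockwise.
Net load moment about support B = 590.3 N·m counterclockwise.
Reaction R at support A is upward at 0 m, arm 3.27 m → moment R × 3.27 clockwise.
Στ = 0 ⇒ R × 3.27 = 590.3 ⇒ R = 181 N.

R_A ≈ 181 N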